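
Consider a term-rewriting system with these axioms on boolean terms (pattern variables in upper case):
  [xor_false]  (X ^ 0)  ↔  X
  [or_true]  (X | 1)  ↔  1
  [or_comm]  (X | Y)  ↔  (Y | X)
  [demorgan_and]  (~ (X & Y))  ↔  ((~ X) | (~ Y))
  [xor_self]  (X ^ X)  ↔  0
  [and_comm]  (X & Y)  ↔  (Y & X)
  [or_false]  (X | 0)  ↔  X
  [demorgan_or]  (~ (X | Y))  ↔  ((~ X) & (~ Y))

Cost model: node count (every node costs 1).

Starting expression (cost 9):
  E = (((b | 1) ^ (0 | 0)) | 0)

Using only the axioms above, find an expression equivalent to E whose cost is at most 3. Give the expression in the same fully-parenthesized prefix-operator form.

(1 ^ 0)   [cost 3]

1. [or_true →] (b | 1)  →  1;  E = ((1 ^ (0 | 0)) | 0)
2. [or_false →] (0 | 0)  →  0;  E = ((1 ^ 0) | 0)
3. [or_false →] ((1 ^ 0) | 0)  →  (1 ^ 0);  cost 3 ≤ 3, done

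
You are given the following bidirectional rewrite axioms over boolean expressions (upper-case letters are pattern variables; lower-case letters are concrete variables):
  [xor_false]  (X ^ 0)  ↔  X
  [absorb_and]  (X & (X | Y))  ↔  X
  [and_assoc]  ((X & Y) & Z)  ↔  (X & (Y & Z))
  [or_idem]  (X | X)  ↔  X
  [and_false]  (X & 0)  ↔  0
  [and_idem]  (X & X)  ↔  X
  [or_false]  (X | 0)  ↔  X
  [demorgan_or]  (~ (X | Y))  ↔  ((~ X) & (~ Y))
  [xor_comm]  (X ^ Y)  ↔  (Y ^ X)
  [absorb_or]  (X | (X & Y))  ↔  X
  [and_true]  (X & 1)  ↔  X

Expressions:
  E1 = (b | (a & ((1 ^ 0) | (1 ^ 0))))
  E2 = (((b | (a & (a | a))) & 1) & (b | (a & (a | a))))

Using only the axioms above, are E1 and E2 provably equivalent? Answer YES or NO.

YES

(1) ((1 ^ 0) | (1 ^ 0))  =[or_idem →]=  (1 ^ 0)    ⊢ (b | (a & (1 ^ 0)))
(2) (1 ^ 0)  =[xor_false →]=  1    ⊢ (b | (a & 1))
(3) (a & 1)  =[and_true →]=  a    ⊢ (b | a)
(4) a  =[absorb_and ←]=  (a & (a | a))    ⊢ (b | (a & (a | a)))
(5) (b | (a & (a | a)))  =[and_idem ←]=  ((b | (a & (a | a))) & (b | (a & (a | a))))
(6) (b | (a & (a | a)))  =[and_true ←]=  ((b | (a & (a | a))) & 1)    ⊢ E2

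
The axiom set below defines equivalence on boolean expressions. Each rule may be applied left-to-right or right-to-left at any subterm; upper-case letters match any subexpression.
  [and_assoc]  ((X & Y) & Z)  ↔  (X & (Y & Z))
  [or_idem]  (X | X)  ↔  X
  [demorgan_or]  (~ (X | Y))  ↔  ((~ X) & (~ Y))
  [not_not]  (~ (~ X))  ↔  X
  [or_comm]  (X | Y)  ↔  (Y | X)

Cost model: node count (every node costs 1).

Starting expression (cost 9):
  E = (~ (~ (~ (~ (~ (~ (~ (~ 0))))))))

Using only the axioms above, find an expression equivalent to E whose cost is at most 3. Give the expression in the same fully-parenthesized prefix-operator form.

(~ (~ 0))   [cost 3]

1. [not_not →] (~ (~ (~ (~ (~ 0)))))  →  (~ (~ (~ 0)));  E = (~ (~ (~ (~ (~ (~ 0))))))
2. [not_not →] (~ (~ (~ (~ (~ 0)))))  →  (~ (~ (~ 0)));  E = (~ (~ (~ (~ 0))))
3. [not_not →] (~ (~ (~ (~ 0))))  →  (~ (~ 0));  cost 3 ≤ 3, done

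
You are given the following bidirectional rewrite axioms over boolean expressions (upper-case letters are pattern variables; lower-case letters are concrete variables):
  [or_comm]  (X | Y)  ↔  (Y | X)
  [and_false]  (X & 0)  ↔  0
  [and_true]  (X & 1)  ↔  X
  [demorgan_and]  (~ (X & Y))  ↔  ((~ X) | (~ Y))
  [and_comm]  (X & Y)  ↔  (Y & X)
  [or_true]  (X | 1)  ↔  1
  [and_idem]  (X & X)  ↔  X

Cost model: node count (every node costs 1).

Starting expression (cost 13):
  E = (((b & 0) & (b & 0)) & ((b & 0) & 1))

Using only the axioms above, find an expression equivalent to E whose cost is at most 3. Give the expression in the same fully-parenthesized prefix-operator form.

(b & 0)   [cost 3]

(1) ((b & 0) & (b & 0))  =[and_idem →]=  (b & 0)    ⊢ ((b & 0) & ((b & 0) & 1))
(2) ((b & 0) & 1)  =[and_true →]=  (b & 0)    ⊢ ((b & 0) & (b & 0))
(3) ((b & 0) & (b & 0))  =[and_idem →]=  (b & 0)    ⊢ cost 3, within 3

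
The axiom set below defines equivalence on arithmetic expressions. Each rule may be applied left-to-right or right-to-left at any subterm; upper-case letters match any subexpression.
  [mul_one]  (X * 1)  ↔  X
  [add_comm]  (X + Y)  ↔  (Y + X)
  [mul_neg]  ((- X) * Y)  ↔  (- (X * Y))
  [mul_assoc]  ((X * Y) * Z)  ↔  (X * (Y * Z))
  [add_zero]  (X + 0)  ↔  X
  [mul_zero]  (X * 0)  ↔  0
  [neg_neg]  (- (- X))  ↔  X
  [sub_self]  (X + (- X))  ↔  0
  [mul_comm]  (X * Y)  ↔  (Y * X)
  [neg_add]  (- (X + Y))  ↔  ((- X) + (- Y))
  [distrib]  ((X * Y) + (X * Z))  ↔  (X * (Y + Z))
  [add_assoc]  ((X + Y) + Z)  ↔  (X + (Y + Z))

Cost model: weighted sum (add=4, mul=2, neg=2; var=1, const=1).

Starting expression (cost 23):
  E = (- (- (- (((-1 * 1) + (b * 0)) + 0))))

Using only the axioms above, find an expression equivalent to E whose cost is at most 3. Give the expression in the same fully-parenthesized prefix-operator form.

step 1: add_zero (→) rewrites (((-1 * 1) + (b * 0)) + 0) into ((-1 * 1) + (b * 0)), now (- (- (- ((-1 * 1) + (b * 0)))))
step 2: mul_zero (→) rewrites (b * 0) into 0, now (- (- (- ((-1 * 1) + 0))))
step 3: add_zero (→) rewrites ((-1 * 1) + 0) into (-1 * 1), now (- (- (- (-1 * 1))))
step 4: neg_neg (→) rewrites (- (- (-1 * 1))) into (-1 * 1), now (- (-1 * 1))
step 5: mul_one (→) rewrites (-1 * 1) into -1, reaching cost 3 (bound 3)

(- -1)   [cost 3]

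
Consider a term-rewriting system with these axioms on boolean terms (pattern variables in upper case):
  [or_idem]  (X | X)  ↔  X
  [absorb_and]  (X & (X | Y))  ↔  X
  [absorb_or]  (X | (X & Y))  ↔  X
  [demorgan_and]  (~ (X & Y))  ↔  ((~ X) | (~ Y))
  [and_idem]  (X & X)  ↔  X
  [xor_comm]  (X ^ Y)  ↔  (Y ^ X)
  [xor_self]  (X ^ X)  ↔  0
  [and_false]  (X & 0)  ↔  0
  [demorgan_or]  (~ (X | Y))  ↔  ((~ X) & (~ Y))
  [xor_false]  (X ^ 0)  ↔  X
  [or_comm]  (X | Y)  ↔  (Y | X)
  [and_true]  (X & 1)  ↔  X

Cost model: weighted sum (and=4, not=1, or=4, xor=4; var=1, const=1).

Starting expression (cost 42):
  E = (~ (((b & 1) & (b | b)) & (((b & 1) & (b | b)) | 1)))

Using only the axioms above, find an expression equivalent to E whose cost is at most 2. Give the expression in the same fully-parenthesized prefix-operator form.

1. [absorb_and →] (((b & 1) & (b | b)) & (((b & 1) & (b | b)) | 1))  →  ((b & 1) & (b | b));  E = (~ ((b & 1) & (b | b)))
2. [and_true →] (b & 1)  →  b;  E = (~ (b & (b | b)))
3. [or_idem →] (b | b)  →  b;  E = (~ (b & b))
4. [and_idem →] (b & b)  →  b;  cost 2 ≤ 2, done

(~ b)   [cost 2]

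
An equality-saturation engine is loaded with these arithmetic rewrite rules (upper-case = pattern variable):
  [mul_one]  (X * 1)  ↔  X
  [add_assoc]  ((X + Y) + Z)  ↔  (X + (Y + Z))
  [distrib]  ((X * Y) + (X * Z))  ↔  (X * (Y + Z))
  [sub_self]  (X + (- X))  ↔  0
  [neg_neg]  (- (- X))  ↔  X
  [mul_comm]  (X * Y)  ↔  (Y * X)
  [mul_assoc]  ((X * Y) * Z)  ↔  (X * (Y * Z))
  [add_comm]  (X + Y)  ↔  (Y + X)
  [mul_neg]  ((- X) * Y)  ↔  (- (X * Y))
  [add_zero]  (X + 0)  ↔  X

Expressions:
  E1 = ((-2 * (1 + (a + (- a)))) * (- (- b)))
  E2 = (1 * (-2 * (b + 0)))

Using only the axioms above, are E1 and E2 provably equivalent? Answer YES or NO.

YES

1. [sub_self →] (a + (- a))  →  0;  E1 = ((-2 * (1 + 0)) * (- (- b)))
2. [neg_neg →] (- (- b))  →  b;  E1 = ((-2 * (1 + 0)) * b)
3. [add_zero →] (1 + 0)  →  1;  E1 = ((-2 * 1) * b)
4. [mul_one →] (-2 * 1)  →  -2;  E1 = (-2 * b)
5. [add_zero ←] b  →  (b + 0);  E1 = (-2 * (b + 0))
6. [mul_one ←] (-2 * (b + 0))  →  ((-2 * (b + 0)) * 1)
7. [mul_comm →] ((-2 * (b + 0)) * 1)  →  (1 * (-2 * (b + 0)));  this is E2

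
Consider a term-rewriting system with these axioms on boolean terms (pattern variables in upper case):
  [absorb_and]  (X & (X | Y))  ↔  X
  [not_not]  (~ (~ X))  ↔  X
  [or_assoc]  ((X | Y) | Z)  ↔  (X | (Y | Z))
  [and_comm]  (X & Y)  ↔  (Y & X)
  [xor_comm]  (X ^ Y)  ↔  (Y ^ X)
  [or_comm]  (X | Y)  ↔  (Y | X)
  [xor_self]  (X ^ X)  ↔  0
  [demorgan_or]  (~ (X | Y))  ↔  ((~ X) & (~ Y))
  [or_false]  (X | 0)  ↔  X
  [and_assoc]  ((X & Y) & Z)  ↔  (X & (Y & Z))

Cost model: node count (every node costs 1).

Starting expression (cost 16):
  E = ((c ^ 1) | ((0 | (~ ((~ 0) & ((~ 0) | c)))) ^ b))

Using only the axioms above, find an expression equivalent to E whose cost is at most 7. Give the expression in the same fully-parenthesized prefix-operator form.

(1) ((~ 0) & ((~ 0) | c))  =[absorb_and →]=  (~ 0)    ⊢ ((c ^ 1) | ((0 | (~ (~ 0))) ^ b))
(2) (~ (~ 0))  =[not_not →]=  0    ⊢ ((c ^ 1) | ((0 | 0) ^ b))
(3) (0 | 0)  =[or_false →]=  0    ⊢ cost 7, within 7

((c ^ 1) | (0 ^ b))   [cost 7]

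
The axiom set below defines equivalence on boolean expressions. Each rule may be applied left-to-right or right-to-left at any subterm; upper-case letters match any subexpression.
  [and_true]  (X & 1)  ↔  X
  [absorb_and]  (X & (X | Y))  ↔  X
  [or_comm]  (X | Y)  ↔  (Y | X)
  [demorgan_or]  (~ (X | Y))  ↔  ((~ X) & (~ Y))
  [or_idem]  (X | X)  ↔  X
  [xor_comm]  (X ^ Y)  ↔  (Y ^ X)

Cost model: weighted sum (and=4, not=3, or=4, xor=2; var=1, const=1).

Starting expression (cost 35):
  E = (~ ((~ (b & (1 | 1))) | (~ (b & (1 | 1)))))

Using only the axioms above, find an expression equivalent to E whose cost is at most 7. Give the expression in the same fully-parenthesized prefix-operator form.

(~ (~ b))   [cost 7]

step 1: or_idem (→) rewrites ((~ (b & (1 | 1))) | (~ (b & (1 | 1)))) into (~ (b & (1 | 1))), now (~ (~ (b & (1 | 1))))
step 2: or_idem (→) rewrites (1 | 1) into 1, now (~ (~ (b & 1)))
step 3: and_true (→) rewrites (b & 1) into b, reaching cost 7 (bound 7)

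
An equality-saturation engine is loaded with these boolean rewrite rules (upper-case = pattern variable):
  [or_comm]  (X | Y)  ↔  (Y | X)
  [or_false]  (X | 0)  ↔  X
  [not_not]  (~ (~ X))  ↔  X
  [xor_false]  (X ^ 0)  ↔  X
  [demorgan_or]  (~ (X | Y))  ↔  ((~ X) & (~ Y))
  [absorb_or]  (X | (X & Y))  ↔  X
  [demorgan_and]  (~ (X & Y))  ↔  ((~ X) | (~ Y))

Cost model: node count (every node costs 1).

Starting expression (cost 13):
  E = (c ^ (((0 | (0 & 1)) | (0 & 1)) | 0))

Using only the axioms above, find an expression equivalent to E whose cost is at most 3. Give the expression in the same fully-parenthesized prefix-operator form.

1. [absorb_or →] (0 | (0 & 1))  →  0;  E = (c ^ ((0 | (0 & 1)) | 0))
2. [or_false →] ((0 | (0 & 1)) | 0)  →  (0 | (0 & 1));  E = (c ^ (0 | (0 & 1)))
3. [absorb_or →] (0 | (0 & 1))  →  0;  cost 3 ≤ 3, done

(c ^ 0)   [cost 3]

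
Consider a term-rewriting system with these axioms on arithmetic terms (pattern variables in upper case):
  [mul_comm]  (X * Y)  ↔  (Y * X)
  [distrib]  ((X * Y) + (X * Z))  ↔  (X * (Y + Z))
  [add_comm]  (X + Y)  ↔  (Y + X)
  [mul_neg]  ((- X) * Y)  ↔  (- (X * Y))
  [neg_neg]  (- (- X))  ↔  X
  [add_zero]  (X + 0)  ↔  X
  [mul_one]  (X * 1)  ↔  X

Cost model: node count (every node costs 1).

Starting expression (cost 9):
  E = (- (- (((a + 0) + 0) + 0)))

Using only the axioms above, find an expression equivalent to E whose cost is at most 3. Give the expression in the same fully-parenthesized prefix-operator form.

(- (- a))   [cost 3]

(1) (a + 0)  =[add_zero →]=  a    ⊢ (- (- ((a + 0) + 0)))
(2) ((a + 0) + 0)  =[add_zero →]=  (a + 0)    ⊢ (- (- (a + 0)))
(3) (a + 0)  =[add_zero →]=  a    ⊢ cost 3, within 3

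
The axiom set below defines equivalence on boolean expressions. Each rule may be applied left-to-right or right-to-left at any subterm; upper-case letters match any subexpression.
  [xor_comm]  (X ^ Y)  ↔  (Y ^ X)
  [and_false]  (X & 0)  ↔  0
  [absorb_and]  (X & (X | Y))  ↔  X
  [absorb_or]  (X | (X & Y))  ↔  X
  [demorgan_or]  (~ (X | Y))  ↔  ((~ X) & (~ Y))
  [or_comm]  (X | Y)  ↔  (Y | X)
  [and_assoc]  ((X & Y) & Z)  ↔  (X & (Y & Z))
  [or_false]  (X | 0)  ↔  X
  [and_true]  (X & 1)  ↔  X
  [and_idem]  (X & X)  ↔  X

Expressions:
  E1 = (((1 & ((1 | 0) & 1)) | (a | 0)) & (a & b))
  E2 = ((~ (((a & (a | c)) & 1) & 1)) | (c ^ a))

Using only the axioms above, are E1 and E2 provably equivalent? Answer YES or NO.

NO

The axioms are sound identities: if E1 ↔* E2 then E1 and E2 evaluate identically under any assignment.
Under a=0, b=0, c=0: E1 evaluates to 0, E2 to 1. Distinct ⇒ no rewrite sequence connects them.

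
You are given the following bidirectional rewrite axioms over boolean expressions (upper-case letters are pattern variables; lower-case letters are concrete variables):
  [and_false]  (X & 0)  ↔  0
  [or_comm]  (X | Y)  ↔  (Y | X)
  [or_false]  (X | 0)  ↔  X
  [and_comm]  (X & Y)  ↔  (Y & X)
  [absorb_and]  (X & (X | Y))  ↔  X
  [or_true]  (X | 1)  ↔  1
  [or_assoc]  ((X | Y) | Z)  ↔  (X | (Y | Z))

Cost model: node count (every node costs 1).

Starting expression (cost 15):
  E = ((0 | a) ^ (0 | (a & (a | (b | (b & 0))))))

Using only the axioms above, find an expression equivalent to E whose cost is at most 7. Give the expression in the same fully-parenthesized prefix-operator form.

((0 | a) ^ (0 | a))   [cost 7]

1. [and_false →] (b & 0)  →  0;  E = ((0 | a) ^ (0 | (a & (a | (b | 0)))))
2. [or_false →] (b | 0)  →  b;  E = ((0 | a) ^ (0 | (a & (a | b))))
3. [absorb_and →] (a & (a | b))  →  a;  cost 7 ≤ 7, done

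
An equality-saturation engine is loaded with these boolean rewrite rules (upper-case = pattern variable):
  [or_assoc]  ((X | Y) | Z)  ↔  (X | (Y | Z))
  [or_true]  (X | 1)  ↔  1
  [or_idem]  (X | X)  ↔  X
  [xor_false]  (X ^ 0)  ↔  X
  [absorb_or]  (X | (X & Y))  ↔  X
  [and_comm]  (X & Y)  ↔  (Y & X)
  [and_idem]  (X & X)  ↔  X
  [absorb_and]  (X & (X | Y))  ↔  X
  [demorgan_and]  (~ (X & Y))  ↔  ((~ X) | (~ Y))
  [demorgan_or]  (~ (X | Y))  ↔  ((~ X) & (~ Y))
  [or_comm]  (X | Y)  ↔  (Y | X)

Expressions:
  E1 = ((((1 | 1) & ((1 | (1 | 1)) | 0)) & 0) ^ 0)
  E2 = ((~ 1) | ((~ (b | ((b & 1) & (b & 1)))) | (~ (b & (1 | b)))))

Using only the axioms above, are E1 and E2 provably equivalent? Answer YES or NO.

NO

Every axiom is a valid identity, so a rewrite proof would force E1 and E2 to agree under every assignment.
At b=0: E1 = 0 but E2 = 1; they differ, so no derivation exists.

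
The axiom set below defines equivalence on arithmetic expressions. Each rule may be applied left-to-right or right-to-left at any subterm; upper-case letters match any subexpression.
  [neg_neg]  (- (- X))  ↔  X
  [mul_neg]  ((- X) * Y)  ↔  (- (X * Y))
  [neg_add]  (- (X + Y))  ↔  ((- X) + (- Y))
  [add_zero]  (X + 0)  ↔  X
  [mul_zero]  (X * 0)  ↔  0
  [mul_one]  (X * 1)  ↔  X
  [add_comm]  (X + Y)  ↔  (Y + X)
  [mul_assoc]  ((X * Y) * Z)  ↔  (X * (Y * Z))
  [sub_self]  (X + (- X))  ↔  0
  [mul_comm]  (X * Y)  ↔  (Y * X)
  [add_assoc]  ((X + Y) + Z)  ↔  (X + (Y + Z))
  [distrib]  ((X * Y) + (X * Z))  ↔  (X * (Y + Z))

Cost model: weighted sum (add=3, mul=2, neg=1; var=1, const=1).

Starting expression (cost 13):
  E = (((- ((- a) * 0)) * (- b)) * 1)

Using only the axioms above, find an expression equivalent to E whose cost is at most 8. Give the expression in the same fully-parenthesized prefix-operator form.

((a * 0) * (- b))   [cost 8]

(1) (((- ((- a) * 0)) * (- b)) * 1)  =[mul_one →]=  ((- ((- a) * 0)) * (- b))
(2) ((- a) * 0)  =[mul_neg →]=  (- (a * 0))    ⊢ ((- (- (a * 0))) * (- b))
(3) (- (- (a * 0)))  =[neg_neg →]=  (a * 0)    ⊢ cost 8, within 8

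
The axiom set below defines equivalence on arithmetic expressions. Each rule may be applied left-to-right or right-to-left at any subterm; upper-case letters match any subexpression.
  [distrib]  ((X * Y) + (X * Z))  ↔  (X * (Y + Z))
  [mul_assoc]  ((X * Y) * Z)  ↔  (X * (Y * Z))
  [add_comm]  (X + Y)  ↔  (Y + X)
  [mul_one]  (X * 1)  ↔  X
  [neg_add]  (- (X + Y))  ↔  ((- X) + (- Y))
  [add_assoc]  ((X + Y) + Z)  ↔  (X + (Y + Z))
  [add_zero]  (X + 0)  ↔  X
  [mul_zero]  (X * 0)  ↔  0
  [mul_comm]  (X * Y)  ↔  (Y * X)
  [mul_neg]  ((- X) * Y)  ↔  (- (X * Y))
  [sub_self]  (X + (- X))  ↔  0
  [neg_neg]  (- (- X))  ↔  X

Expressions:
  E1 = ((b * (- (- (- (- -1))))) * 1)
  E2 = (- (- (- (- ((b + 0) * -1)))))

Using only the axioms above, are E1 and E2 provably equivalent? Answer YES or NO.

(1) (- (- (- -1)))  =[neg_neg →]=  (- -1)    ⊢ ((b * (- (- -1))) * 1)
(2) ((b * (- (- -1))) * 1)  =[mul_one →]=  (b * (- (- -1)))
(3) (- (- -1))  =[neg_neg →]=  -1    ⊢ (b * -1)
(4) (b * -1)  =[neg_neg ←]=  (- (- (b * -1)))
(5) (- (- (b * -1)))  =[neg_neg ←]=  (- (- (- (- (b * -1)))))
(6) b  =[add_zero ←]=  (b + 0)    ⊢ E2

YES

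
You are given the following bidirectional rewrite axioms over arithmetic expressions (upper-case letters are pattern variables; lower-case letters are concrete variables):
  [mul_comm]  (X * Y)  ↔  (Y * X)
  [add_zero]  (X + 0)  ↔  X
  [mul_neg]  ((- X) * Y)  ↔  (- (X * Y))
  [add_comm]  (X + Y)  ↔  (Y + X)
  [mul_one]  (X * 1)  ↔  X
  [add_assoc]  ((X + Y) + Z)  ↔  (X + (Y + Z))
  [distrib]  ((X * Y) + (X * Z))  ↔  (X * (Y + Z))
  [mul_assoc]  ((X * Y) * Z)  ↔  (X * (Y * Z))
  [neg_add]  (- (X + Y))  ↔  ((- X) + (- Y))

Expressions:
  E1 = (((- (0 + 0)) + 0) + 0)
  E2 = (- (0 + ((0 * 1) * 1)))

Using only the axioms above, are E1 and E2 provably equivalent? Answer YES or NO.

1. [add_zero →] (0 + 0)  →  0;  E1 = (((- 0) + 0) + 0)
2. [add_zero →] ((- 0) + 0)  →  (- 0);  E1 = ((- 0) + 0)
3. [add_zero →] ((- 0) + 0)  →  (- 0)
4. [add_zero ←] 0  →  (0 + 0);  E1 = (- (0 + 0))
5. [mul_one ←] 0  →  (0 * 1);  E1 = (- ((0 * 1) + 0))
6. [add_comm →] ((0 * 1) + 0)  →  (0 + (0 * 1));  E1 = (- (0 + (0 * 1)))
7. [mul_one ←] 0  →  (0 * 1);  this is E2

YES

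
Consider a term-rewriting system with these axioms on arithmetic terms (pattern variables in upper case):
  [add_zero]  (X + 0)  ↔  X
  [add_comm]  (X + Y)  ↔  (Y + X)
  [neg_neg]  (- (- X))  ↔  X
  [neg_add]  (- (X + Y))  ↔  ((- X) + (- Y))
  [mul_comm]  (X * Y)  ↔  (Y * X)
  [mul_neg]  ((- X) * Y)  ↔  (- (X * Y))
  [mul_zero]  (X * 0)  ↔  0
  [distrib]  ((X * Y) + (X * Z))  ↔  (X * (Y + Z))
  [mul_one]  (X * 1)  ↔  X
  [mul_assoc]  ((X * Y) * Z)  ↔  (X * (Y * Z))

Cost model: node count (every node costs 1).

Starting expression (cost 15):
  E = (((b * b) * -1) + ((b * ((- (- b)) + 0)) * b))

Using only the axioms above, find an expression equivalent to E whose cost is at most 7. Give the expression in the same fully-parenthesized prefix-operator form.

((b * b) * (-1 + b))   [cost 7]

1. [add_zero →] ((- (- b)) + 0)  →  (- (- b));  E = (((b * b) * -1) + ((b * (- (- b))) * b))
2. [neg_neg →] (- (- b))  →  b;  E = (((b * b) * -1) + ((b * b) * b))
3. [distrib →] (((b * b) * -1) + ((b * b) * b))  →  ((b * b) * (-1 + b));  cost 7 ≤ 7, done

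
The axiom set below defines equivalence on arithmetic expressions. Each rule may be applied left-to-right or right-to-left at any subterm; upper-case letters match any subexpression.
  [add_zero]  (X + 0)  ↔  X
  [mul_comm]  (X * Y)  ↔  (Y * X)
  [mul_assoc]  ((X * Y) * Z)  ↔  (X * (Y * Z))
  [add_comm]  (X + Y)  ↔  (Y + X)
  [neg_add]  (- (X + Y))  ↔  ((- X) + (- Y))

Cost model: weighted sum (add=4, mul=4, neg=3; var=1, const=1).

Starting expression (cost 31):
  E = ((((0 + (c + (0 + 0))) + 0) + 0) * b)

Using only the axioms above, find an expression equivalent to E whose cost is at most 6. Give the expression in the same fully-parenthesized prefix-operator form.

(c * b)   [cost 6]

step 1: add_zero (→) rewrites (0 + 0) into 0, now ((((0 + (c + 0)) + 0) + 0) * b)
step 2: add_zero (→) rewrites (c + 0) into c, now ((((0 + c) + 0) + 0) * b)
step 3: add_zero (→) rewrites ((0 + c) + 0) into (0 + c), now (((0 + c) + 0) * b)
step 4: add_comm (→) rewrites (0 + c) into (c + 0), now (((c + 0) + 0) * b)
step 5: add_zero (→) rewrites (c + 0) into c, now ((c + 0) * b)
step 6: add_zero (→) rewrites (c + 0) into c, reaching cost 6 (bound 6)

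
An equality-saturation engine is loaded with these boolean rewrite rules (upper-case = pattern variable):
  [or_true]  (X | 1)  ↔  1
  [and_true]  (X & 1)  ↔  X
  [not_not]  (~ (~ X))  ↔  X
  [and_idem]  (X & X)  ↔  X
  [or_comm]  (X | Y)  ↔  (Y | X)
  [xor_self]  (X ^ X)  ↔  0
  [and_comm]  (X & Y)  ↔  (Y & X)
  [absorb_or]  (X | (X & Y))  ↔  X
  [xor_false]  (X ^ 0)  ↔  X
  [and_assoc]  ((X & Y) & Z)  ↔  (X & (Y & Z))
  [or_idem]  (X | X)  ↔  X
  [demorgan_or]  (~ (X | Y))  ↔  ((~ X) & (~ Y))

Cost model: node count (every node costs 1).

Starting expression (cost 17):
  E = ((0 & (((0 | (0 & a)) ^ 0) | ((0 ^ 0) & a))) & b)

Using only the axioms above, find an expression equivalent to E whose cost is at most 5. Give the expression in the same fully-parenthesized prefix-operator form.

((0 & 0) & b)   [cost 5]

(1) (0 | (0 & a))  =[absorb_or →]=  0    ⊢ ((0 & ((0 ^ 0) | ((0 ^ 0) & a))) & b)
(2) ((0 ^ 0) | ((0 ^ 0) & a))  =[absorb_or →]=  (0 ^ 0)    ⊢ ((0 & (0 ^ 0)) & b)
(3) (0 ^ 0)  =[xor_false →]=  0    ⊢ cost 5, within 5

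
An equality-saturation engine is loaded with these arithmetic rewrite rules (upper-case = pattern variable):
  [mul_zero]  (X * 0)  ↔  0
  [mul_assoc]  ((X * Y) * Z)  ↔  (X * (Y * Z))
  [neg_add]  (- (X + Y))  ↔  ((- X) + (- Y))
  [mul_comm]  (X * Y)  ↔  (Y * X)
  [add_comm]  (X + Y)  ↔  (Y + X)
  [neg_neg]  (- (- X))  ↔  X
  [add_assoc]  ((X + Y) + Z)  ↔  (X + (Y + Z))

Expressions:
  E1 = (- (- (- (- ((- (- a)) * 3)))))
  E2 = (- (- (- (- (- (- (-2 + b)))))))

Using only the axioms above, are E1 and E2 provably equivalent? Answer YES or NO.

NO

The axioms are sound identities: if E1 ↔* E2 then E1 and E2 evaluate identically under any assignment.
Under a=0, b=0: E1 evaluates to 0, E2 to -2. Distinct ⇒ no rewrite sequence connects them.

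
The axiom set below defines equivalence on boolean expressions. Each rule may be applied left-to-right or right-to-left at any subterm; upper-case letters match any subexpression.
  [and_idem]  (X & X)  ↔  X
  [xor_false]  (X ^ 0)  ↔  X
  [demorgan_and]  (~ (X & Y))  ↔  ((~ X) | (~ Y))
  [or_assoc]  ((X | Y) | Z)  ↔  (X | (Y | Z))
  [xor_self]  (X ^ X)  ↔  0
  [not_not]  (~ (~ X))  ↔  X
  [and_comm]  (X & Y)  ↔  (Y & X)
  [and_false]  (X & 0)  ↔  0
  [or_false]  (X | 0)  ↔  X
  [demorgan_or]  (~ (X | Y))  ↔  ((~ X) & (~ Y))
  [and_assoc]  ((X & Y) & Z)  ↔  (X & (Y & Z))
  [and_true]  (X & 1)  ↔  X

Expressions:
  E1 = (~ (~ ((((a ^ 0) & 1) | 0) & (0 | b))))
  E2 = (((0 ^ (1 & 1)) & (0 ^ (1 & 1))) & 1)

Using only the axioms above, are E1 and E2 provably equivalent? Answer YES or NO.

NO

The axioms are sound identities: if E1 ↔* E2 then E1 and E2 evaluate identically under any assignment.
Under a=0, b=0: E1 evaluates to 0, E2 to 1. Distinct ⇒ no rewrite sequence connects them.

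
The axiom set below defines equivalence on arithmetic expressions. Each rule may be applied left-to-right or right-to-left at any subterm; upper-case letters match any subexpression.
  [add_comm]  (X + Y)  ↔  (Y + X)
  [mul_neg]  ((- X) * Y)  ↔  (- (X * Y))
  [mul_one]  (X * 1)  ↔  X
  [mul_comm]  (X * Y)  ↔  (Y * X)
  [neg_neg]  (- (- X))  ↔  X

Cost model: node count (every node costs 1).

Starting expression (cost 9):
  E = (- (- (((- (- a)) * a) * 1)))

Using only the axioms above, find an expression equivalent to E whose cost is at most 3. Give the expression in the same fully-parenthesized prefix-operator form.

1. [mul_one →] (((- (- a)) * a) * 1)  →  ((- (- a)) * a);  E = (- (- ((- (- a)) * a)))
2. [neg_neg →] (- (- a))  →  a;  E = (- (- (a * a)))
3. [neg_neg →] (- (- (a * a)))  →  (a * a);  cost 3 ≤ 3, done

(a * a)   [cost 3]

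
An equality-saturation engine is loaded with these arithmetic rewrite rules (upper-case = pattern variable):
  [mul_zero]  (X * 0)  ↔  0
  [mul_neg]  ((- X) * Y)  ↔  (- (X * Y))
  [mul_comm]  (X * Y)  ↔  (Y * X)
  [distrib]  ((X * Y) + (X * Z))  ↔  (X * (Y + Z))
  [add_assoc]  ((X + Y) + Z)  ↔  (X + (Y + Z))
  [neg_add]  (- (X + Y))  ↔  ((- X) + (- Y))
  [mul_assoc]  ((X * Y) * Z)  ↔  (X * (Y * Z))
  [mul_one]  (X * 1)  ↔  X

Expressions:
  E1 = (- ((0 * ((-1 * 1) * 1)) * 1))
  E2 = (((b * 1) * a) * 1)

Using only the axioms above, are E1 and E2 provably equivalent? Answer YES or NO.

All listed rules preserve value, hence provable equivalence implies equal values everywhere; look for a separating assignment.
a=1, b=1 gives E1 ↦ 0, E2 ↦ 1; values differ ⇒ not provably equivalent.

NO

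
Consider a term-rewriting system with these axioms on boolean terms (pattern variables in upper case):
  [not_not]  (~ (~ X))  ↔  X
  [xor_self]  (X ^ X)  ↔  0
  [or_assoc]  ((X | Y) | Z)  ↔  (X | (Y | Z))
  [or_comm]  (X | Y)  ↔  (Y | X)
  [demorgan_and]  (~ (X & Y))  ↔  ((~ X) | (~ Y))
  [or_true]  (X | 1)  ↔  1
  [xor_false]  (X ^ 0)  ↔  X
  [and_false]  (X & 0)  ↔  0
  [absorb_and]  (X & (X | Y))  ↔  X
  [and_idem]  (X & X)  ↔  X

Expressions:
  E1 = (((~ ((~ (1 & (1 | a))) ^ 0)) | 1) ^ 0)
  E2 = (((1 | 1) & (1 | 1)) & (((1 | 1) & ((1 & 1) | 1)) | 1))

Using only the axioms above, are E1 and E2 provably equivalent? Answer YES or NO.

1. [absorb_and →] (1 & (1 | a))  →  1;  E1 = (((~ ((~ 1) ^ 0)) | 1) ^ 0)
2. [xor_false →] (((~ ((~ 1) ^ 0)) | 1) ^ 0)  →  ((~ ((~ 1) ^ 0)) | 1)
3. [xor_false →] ((~ 1) ^ 0)  →  (~ 1);  E1 = ((~ (~ 1)) | 1)
4. [not_not →] (~ (~ 1))  →  1;  E1 = (1 | 1)
5. [and_idem ←] (1 | 1)  →  ((1 | 1) & (1 | 1))
6. [absorb_and ←] ((1 | 1) & (1 | 1))  →  (((1 | 1) & (1 | 1)) & (((1 | 1) & (1 | 1)) | 1))
7. [and_idem ←] 1  →  (1 & 1);  this is E2

YES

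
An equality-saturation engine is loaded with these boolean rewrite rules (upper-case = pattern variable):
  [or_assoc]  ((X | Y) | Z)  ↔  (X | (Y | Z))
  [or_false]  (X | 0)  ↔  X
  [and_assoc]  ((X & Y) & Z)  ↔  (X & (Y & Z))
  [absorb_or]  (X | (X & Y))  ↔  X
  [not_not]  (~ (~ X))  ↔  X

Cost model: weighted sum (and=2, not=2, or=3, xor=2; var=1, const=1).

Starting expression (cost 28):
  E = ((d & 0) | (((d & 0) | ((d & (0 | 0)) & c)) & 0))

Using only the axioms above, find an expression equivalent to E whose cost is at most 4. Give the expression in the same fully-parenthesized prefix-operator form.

(d & 0)   [cost 4]

1. [or_false →] (0 | 0)  →  0;  E = ((d & 0) | (((d & 0) | ((d & 0) & c)) & 0))
2. [absorb_or →] ((d & 0) | ((d & 0) & c))  →  (d & 0);  E = ((d & 0) | ((d & 0) & 0))
3. [absorb_or →] ((d & 0) | ((d & 0) & 0))  →  (d & 0);  cost 4 ≤ 4, done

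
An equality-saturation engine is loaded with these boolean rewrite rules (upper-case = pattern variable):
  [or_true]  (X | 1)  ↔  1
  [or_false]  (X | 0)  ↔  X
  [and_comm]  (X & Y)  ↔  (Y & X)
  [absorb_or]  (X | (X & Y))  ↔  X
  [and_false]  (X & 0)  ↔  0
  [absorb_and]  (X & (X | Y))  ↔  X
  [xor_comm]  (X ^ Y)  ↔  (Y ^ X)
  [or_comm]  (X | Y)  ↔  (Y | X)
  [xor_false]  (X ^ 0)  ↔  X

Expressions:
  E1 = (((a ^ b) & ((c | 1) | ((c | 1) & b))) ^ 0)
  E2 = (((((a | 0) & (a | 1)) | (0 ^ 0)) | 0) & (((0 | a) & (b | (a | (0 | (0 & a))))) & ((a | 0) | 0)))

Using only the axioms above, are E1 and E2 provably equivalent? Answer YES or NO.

NO

Every axiom is a valid identity, so a rewrite proof would force E1 and E2 to agree under every assignment.
At a=0, b=1, c=0: E1 = 1 but E2 = 0; they differ, so no derivation exists.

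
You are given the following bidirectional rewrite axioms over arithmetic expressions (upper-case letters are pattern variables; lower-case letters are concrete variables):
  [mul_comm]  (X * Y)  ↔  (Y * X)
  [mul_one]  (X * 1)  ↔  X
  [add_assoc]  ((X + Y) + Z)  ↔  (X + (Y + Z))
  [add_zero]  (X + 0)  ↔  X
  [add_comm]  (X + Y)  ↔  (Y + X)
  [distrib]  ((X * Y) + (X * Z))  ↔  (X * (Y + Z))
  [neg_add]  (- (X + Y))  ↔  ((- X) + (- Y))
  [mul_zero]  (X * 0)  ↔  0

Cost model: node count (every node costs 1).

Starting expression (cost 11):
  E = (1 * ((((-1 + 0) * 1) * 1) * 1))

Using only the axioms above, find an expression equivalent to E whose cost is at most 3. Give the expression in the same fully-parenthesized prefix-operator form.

(1 * -1)   [cost 3]

1. [mul_one →] ((((-1 + 0) * 1) * 1) * 1)  →  (((-1 + 0) * 1) * 1);  E = (1 * (((-1 + 0) * 1) * 1))
2. [mul_comm →] (((-1 + 0) * 1) * 1)  →  (1 * ((-1 + 0) * 1));  E = (1 * (1 * ((-1 + 0) * 1)))
3. [mul_comm →] (1 * (1 * ((-1 + 0) * 1)))  →  ((1 * ((-1 + 0) * 1)) * 1)
4. [mul_one →] ((1 * ((-1 + 0) * 1)) * 1)  →  (1 * ((-1 + 0) * 1))
5. [add_zero →] (-1 + 0)  →  -1;  E = (1 * (-1 * 1))
6. [mul_one →] (-1 * 1)  →  -1;  cost 3 ≤ 3, done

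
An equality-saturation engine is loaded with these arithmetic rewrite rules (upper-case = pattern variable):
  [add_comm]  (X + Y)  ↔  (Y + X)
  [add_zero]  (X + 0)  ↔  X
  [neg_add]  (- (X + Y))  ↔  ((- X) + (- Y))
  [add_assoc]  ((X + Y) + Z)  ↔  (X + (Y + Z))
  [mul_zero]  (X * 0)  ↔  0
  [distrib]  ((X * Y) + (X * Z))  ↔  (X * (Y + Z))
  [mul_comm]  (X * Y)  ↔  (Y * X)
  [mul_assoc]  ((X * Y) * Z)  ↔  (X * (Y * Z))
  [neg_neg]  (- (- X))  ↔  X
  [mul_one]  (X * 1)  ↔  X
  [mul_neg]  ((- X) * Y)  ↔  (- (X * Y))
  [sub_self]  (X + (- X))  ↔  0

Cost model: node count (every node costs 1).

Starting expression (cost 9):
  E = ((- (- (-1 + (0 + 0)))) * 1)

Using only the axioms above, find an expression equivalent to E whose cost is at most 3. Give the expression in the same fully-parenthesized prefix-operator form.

(- (- -1))   [cost 3]

step 1: add_zero (→) rewrites (0 + 0) into 0, now ((- (- (-1 + 0))) * 1)
step 2: mul_one (→) rewrites ((- (- (-1 + 0))) * 1) into (- (- (-1 + 0)))
step 3: add_zero (→) rewrites (-1 + 0) into -1, reaching cost 3 (bound 3)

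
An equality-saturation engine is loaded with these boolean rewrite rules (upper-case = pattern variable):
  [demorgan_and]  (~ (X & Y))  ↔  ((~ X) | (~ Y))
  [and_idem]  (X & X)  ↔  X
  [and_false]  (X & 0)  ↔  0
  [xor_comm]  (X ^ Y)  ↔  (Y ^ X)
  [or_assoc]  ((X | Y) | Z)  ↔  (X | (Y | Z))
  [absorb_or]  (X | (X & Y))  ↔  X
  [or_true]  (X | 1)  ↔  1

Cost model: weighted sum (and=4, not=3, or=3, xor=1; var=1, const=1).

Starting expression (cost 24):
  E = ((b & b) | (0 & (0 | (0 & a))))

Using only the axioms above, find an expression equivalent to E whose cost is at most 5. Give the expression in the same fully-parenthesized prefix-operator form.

(1) (0 | (0 & a))  =[absorb_or →]=  0    ⊢ ((b & b) | (0 & 0))
(2) (0 & 0)  =[and_idem →]=  0    ⊢ ((b & b) | 0)
(3) (b & b)  =[and_idem →]=  b    ⊢ cost 5, within 5

(b | 0)   [cost 5]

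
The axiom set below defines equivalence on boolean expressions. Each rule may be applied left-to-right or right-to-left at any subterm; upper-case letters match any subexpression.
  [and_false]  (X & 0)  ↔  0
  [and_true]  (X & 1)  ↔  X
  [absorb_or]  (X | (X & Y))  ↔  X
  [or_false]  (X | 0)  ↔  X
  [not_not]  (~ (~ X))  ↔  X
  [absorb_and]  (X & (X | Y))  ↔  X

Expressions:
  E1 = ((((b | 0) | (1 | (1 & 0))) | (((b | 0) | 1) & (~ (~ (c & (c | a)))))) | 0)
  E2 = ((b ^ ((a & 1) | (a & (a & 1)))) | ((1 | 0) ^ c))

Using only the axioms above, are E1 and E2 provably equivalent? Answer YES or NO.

The axioms are sound identities: if E1 ↔* E2 then E1 and E2 evaluate identically under any assignment.
Under a=0, b=0, c=1: E1 evaluates to 1, E2 to 0. Distinct ⇒ no rewrite sequence connects them.

NO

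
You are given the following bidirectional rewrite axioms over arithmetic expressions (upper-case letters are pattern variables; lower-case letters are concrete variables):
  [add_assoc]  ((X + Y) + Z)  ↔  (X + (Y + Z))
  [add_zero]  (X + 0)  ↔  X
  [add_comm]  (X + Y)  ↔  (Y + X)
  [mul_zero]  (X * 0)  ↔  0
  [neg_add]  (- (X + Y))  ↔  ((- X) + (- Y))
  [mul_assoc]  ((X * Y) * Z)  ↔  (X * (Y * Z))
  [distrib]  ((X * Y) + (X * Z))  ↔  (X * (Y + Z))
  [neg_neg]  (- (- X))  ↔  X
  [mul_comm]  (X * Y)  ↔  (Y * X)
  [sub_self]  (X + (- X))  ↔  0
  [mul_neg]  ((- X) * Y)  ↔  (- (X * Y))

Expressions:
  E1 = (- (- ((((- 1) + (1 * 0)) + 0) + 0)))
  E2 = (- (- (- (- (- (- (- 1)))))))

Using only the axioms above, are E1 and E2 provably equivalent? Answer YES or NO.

YES

1. [add_zero →] ((((- 1) + (1 * 0)) + 0) + 0)  →  (((- 1) + (1 * 0)) + 0);  E1 = (- (- (((- 1) + (1 * 0)) + 0)))
2. [add_zero →] (((- 1) + (1 * 0)) + 0)  →  ((- 1) + (1 * 0));  E1 = (- (- ((- 1) + (1 * 0))))
3. [neg_neg →] (- (- ((- 1) + (1 * 0))))  →  ((- 1) + (1 * 0))
4. [mul_zero →] (1 * 0)  →  0;  E1 = ((- 1) + 0)
5. [add_zero →] ((- 1) + 0)  →  (- 1)
6. [neg_neg ←] 1  →  (- (- 1));  E1 = (- (- (- 1)))
7. [neg_neg ←] (- (- 1))  →  (- (- (- (- 1))));  E1 = (- (- (- (- (- 1)))))
8. [neg_neg ←] (- 1)  →  (- (- (- 1)));  this is E2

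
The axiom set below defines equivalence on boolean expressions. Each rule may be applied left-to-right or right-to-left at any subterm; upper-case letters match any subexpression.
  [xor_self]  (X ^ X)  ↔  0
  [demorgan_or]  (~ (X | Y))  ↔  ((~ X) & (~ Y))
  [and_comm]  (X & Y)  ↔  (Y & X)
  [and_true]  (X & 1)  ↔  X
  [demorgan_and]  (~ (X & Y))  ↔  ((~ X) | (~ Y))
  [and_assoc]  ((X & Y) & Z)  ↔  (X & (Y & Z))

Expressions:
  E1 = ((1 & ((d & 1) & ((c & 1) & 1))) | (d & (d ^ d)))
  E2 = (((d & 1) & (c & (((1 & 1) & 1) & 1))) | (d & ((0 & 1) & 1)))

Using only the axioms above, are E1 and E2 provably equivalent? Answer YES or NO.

1. [and_true →] (c & 1)  →  c;  E1 = ((1 & ((d & 1) & (c & 1))) | (d & (d ^ d)))
2. [and_true →] (c & 1)  →  c;  E1 = ((1 & ((d & 1) & c)) | (d & (d ^ d)))
3. [and_comm →] (1 & ((d & 1) & c))  →  (((d & 1) & c) & 1);  E1 = ((((d & 1) & c) & 1) | (d & (d ^ d)))
4. [and_true →] (((d & 1) & c) & 1)  →  ((d & 1) & c);  E1 = (((d & 1) & c) | (d & (d ^ d)))
5. [xor_self →] (d ^ d)  →  0;  E1 = (((d & 1) & c) | (d & 0))
6. [and_true →] (d & 1)  →  d;  E1 = ((d & c) | (d & 0))
7. [and_comm →] (d & c)  →  (c & d);  E1 = ((c & d) | (d & 0))
8. [and_true ←] 0  →  (0 & 1);  E1 = ((c & d) | (d & (0 & 1)))
9. [and_true ←] c  →  (c & 1);  E1 = (((c & 1) & d) | (d & (0 & 1)))
10. [and_true ←] 1  →  (1 & 1);  E1 = (((c & (1 & 1)) & d) | (d & (0 & 1)))
11. [and_true ←] (1 & 1)  →  ((1 & 1) & 1);  E1 = (((c & ((1 & 1) & 1)) & d) | (d & (0 & 1)))
12. [and_true ←] 0  →  (0 & 1);  E1 = (((c & ((1 & 1) & 1)) & d) | (d & ((0 & 1) & 1)))
13. [and_comm →] ((c & ((1 & 1) & 1)) & d)  →  (d & (c & ((1 & 1) & 1)));  E1 = ((d & (c & ((1 & 1) & 1))) | (d & ((0 & 1) & 1)))
14. [and_true ←] d  →  (d & 1);  E1 = (((d & 1) & (c & ((1 & 1) & 1))) | (d & ((0 & 1) & 1)))
15. [and_true ←] 1  →  (1 & 1);  this is E2

YES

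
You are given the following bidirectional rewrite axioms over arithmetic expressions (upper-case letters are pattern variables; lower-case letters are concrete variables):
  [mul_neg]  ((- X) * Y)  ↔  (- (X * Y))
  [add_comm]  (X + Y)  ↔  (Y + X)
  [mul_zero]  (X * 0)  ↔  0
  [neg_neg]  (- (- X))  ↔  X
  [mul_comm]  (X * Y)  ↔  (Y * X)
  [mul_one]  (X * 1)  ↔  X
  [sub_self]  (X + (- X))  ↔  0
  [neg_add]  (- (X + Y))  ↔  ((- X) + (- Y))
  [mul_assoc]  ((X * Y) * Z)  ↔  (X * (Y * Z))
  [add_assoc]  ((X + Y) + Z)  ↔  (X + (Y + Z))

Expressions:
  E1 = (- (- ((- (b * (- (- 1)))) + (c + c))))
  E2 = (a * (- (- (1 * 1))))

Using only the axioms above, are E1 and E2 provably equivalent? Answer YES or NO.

NO

The axioms are sound identities: if E1 ↔* E2 then E1 and E2 evaluate identically under any assignment.
Under a=0, b=0, c=1: E1 evaluates to 2, E2 to 0. Distinct ⇒ no rewrite sequence connects them.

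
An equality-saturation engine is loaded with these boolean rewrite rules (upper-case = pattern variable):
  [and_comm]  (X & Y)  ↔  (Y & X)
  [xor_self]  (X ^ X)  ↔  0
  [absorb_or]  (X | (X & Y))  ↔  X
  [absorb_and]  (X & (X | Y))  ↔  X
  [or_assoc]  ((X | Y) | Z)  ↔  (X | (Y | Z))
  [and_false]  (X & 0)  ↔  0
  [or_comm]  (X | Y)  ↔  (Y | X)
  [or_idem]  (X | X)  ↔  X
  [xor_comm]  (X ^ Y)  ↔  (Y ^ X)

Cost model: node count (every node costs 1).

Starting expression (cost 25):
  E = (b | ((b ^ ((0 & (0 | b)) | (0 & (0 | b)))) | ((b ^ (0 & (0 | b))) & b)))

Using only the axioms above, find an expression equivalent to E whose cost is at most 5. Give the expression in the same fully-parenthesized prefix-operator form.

1. [or_idem →] ((0 & (0 | b)) | (0 & (0 | b)))  →  (0 & (0 | b));  E = (b | ((b ^ (0 & (0 | b))) | ((b ^ (0 & (0 | b))) & b)))
2. [absorb_or →] ((b ^ (0 & (0 | b))) | ((b ^ (0 & (0 | b))) & b))  →  (b ^ (0 & (0 | b)));  E = (b | (b ^ (0 & (0 | b))))
3. [absorb_and →] (0 & (0 | b))  →  0;  cost 5 ≤ 5, done

(b | (b ^ 0))   [cost 5]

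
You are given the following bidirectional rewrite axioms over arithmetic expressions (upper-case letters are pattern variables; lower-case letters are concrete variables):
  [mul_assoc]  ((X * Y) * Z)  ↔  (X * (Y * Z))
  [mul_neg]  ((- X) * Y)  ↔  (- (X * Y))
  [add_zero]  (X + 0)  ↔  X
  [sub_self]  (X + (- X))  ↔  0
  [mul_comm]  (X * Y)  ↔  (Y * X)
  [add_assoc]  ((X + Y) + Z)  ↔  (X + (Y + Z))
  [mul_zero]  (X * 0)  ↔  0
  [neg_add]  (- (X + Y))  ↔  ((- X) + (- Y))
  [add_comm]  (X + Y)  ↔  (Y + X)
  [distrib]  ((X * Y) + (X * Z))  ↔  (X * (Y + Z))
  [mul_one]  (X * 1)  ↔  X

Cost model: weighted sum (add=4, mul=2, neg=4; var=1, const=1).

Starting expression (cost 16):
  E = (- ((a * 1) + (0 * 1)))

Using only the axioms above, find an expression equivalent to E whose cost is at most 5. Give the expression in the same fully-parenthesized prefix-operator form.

(- a)   [cost 5]

(1) (0 * 1)  =[mul_one →]=  0    ⊢ (- ((a * 1) + 0))
(2) (a * 1)  =[mul_one →]=  a    ⊢ (- (a + 0))
(3) (a + 0)  =[add_zero →]=  a    ⊢ cost 5, within 5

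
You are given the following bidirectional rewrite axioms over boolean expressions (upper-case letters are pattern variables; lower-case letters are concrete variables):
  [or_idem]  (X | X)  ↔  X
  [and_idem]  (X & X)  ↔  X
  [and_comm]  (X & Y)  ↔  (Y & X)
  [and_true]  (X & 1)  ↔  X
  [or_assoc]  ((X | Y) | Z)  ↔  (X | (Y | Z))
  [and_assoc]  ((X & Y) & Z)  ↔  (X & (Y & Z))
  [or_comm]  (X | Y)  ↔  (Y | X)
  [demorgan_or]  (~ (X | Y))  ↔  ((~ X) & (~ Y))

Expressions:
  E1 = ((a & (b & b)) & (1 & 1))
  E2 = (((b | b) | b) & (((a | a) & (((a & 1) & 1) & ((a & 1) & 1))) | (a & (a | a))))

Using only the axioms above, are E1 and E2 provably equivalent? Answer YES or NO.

1. [and_idem →] (b & b)  →  b;  E1 = ((a & b) & (1 & 1))
2. [and_assoc →] ((a & b) & (1 & 1))  →  (a & (b & (1 & 1)))
3. [and_idem →] (1 & 1)  →  1;  E1 = (a & (b & 1))
4. [and_true →] (b & 1)  →  b;  E1 = (a & b)
5. [or_idem ←] b  →  (b | b);  E1 = (a & (b | b))
6. [and_idem ←] a  →  (a & a);  E1 = ((a & a) & (b | b))
7. [or_idem ←] (a & a)  →  ((a & a) | (a & a));  E1 = (((a & a) | (a & a)) & (b | b))
8. [and_true ←] a  →  (a & 1);  E1 = (((a & (a & 1)) | (a & a)) & (b | b))
9. [or_idem ←] a  →  (a | a);  E1 = ((((a | a) & (a & 1)) | (a & a)) & (b | b))
10. [or_idem ←] b  →  (b | b);  E1 = ((((a | a) & (a & 1)) | (a & a)) & ((b | b) | b))
11. [and_true ←] (a & 1)  →  ((a & 1) & 1);  E1 = ((((a | a) & ((a & 1) & 1)) | (a & a)) & ((b | b) | b))
12. [or_idem ←] a  →  (a | a);  E1 = ((((a | a) & ((a & 1) & 1)) | (a & (a | a))) & ((b | b) | b))
13. [and_comm →] ((((a | a) & ((a & 1) & 1)) | (a & (a | a))) & ((b | b) | b))  →  (((b | b) | b) & (((a | a) & ((a & 1) & 1)) | (a & (a | a))))
14. [and_idem ←] ((a & 1) & 1)  →  (((a & 1) & 1) & ((a & 1) & 1));  this is E2

YES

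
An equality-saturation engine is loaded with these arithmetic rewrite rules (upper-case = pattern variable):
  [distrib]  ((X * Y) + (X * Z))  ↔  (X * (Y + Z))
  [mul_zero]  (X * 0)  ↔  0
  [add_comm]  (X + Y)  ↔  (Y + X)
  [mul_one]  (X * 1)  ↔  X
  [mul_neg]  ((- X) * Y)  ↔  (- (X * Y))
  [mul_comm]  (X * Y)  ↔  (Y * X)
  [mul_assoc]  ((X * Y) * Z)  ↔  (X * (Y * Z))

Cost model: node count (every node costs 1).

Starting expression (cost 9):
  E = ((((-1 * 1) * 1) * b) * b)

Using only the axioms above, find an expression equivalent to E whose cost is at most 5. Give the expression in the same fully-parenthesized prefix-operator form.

1. [mul_one →] (-1 * 1)  →  -1;  E = (((-1 * 1) * b) * b)
2. [mul_one →] (-1 * 1)  →  -1;  cost 5 ≤ 5, done

((-1 * b) * b)   [cost 5]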